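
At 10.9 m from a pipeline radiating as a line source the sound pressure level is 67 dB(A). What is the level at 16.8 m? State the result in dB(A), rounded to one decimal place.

65.1 dB(A)

Line-source attenuation: ΔL = 10·log₁₀(r₂/r₁) = 10·log₁₀(16.8/10.9) = 1.879 dB.
L₂ = 67 − 10·log₁₀(16.8/10.9) = 67 − 1.879 = 65.12 dB(A).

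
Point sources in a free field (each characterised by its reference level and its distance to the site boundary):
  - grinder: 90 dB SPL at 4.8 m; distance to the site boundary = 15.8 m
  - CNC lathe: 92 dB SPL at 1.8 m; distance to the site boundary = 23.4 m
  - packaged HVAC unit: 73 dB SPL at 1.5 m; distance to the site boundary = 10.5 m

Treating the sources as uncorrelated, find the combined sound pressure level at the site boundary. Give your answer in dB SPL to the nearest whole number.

First find each source's level at the receiver (point-source: −20·log₁₀(r/r_ref)), then combine on an intensity basis.
grinder: 90 − 20·log₁₀(15.8/4.8) = 90 − 10.35 = 79.65 dB SPL.
CNC lathe: 92 − 20·log₁₀(23.4/1.8) = 92 − 22.28 = 69.72 dB SPL.
packaged HVAC unit: 73 − 20·log₁₀(10.5/1.5) = 73 − 16.90 = 56.10 dB SPL.
Σ 10^(L/10) = 1.021e+08 → L_total = 10·log₁₀(1.021e+08) = 80.09 dB SPL.

80 dB SPL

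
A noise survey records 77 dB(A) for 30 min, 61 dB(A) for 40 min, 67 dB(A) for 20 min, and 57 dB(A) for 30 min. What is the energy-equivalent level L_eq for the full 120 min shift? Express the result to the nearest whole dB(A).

The energy average is taken in the linear domain: L_eq = 10·log₁₀[(Σ tᵢ·10^(Lᵢ/10))/T], T = 120 min.
Σ tᵢ·10^(Lᵢ/10) = 30·10^(77/10) + 40·10^(61/10) + 20·10^(67/10) + 30·10^(57/10) = 1.669e+09.
L_eq = 10·log₁₀(1.669e+09/120) = 71.43 dB(A).

71 dB(A)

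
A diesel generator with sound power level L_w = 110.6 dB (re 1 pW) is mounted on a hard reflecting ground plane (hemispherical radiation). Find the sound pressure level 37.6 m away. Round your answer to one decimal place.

L_p = L_w − 10·log₁₀(2π·r²) with r = 37.6 m.
2π·r² = 8883 m², 10·log₁₀ of that is 39.486 dB.
L_p = 110.6 − 39.486 = 71.11 dB.

71.1 dB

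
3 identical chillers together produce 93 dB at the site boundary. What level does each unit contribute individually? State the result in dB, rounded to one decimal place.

3 equal contributions raise the level by 10·log₁₀ 3 = 4.771 dB, so each unit alone gives 93 − 4.771.

88.2 dB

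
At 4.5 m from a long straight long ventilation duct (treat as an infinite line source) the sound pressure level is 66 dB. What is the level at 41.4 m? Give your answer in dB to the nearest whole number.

For a line source, L₂ = L₁ − 10·log₁₀(r₂/r₁).
L₂ = 66 − 10·log₁₀(41.4/4.5) = 66 − 9.638 = 56.36 dB.

56 dB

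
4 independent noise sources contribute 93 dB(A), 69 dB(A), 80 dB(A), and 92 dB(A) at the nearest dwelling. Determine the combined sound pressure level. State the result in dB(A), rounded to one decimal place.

95.7 dB(A)

Incoherent sources combine by intensity addition: L_total = 10·log₁₀(Σ 10^(L_i/10)).
Σ 10^(L/10) = 10^(93/10) + 10^(69/10) + 10^(80/10) + 10^(92/10) = 3.688e+09.
L_total = 10·log₁₀(3.688e+09) = 95.67 dB(A).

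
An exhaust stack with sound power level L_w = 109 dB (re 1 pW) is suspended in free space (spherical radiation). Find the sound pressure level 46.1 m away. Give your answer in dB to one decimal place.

L_p = L_w − 10·log₁₀(4π·r²) with r = 46.1 m.
4π·r² = 2.671e+04 m², 10·log₁₀ of that is 44.266 dB.
L_p = 109 − 44.266 = 64.73 dB.

64.7 dB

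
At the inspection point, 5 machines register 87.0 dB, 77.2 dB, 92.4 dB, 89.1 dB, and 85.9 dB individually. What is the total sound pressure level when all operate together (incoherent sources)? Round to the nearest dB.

Incoherent sources combine by intensity addition: L_total = 10·log₁₀(Σ 10^(L_i/10)).
Σ 10^(L/10) = 10^(87.0/10) + 10^(77.2/10) + 10^(92.4/10) + 10^(89.1/10) + 10^(85.9/10) = 3.493e+09.
L_total = 10·log₁₀(3.493e+09) = 95.43 dB.

95 dB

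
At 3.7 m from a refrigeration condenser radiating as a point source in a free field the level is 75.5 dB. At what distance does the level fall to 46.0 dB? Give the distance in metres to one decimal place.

Point-source spreading drops the level by 20·log₁₀(r₂/r₁); inverting, r₂/r₁ = 10^(ΔL/20).
r₂ = 3.7·10^((75.5−46.0)/20) = 3.7·10^(29.5/20) = 110.46 m.

110.5 m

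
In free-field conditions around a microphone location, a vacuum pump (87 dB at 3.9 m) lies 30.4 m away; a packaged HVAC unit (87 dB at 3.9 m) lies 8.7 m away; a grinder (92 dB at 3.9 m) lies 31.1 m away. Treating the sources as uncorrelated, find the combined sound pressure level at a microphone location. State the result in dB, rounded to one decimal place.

81.3 dB

Apply inverse-square spreading to bring every level to the receiver, then sum 10^(L/10).
vacuum pump: 87 − 20·log₁₀(30.4/3.9) = 87 − 17.84 = 69.16 dB.
packaged HVAC unit: 87 − 20·log₁₀(8.7/3.9) = 87 − 6.97 = 80.03 dB.
grinder: 92 − 20·log₁₀(31.1/3.9) = 92 − 18.03 = 73.97 dB.
Σ 10^(L/10) = 1.339e+08 → L_total = 10·log₁₀(1.339e+08) = 81.27 dB.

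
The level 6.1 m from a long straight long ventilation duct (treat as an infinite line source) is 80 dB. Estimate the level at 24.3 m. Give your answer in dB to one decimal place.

74.0 dB

Cylindrical spreading from a line source gives a 10·log₁₀(r₂/r₁) drop.
L₂ = 80 − 10·log₁₀(24.3/6.1) = 80 − 6.003 = 74.00 dB.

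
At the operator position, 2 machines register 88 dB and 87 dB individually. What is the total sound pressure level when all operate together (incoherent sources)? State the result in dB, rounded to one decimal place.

90.5 dB

For uncorrelated sources the intensities add, so convert each level to linear form, sum, and take 10·log₁₀ of the total.
Σ 10^(L/10) = 10^(88/10) + 10^(87/10) = 1.132e+09.
L_total = 10·log₁₀(1.132e+09) = 90.54 dB.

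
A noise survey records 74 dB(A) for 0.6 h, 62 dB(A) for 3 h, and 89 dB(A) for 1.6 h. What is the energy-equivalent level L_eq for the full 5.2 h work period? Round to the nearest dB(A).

84 dB(A)

The energy average is taken in the linear domain: L_eq = 10·log₁₀[(Σ tᵢ·10^(Lᵢ/10))/T], T = 5.2 h.
Σ tᵢ·10^(Lᵢ/10) = 0.6·10^(74/10) + 3·10^(62/10) + 1.6·10^(89/10) = 1.291e+09.
L_eq = 10·log₁₀(1.291e+09/5.2) = 83.95 dB(A).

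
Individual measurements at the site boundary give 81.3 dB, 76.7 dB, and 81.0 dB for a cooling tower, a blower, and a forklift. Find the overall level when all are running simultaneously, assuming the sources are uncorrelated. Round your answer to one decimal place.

84.9 dB

For uncorrelated sources the intensities add, so convert each level to linear form, sum, and take 10·log₁₀ of the total.
Σ 10^(L/10) = 10^(81.3/10) + 10^(76.7/10) + 10^(81.0/10) = 3.076e+08.
L_total = 10·log₁₀(3.076e+08) = 84.88 dB.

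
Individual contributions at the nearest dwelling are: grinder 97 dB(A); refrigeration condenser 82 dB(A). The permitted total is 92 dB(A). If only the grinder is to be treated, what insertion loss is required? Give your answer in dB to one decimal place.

Everything except the grinder sums to 10^(82/10) = 1.585e+08 in linear terms, 82.00 dB(A).
The limit corresponds to 10^(92/10) = 1.585e+09; subtracting the fixed part leaves 1.426e+09 for the grinder, i.e. 91.54 dB(A).
Required insertion loss = 97 − 91.54 = 5.46 dB.

5.5 dB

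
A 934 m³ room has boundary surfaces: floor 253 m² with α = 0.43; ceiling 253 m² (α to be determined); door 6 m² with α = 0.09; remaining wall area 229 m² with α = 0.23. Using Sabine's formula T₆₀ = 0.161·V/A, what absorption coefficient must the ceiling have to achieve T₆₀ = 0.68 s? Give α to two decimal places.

0.23

A = 0.161·V/T₆₀ = 0.161·934/0.68 = 221.14 m² sabins.
Absorption from the other surfaces = 253·0.43 + 6·0.09 + 229·0.23 = 162.00 m², so the ceiling must supply 59.14 m² over 253 m².
α = 59.14/253 = 0.234.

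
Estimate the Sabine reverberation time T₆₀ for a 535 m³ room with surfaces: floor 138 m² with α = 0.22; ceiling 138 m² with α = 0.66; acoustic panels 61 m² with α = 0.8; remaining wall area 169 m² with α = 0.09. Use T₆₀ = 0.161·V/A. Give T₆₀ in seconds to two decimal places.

Total absorption A = 138·0.22 + 138·0.66 + 61·0.8 + 169·0.09 = 185.45 m² sabins.
T₆₀ = 0.161 × 535 / 185.45 = 0.464 s.

0.46 s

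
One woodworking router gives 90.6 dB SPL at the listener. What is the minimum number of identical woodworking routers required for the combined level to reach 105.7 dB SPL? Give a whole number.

The shortfall is 105.7 − 90.6 = 15.1 dB, and N units add 10·log₁₀ N, so need 10·log₁₀ N ≥ 15.1.
N ≥ 10^(15.1/10) = 32.359, so N = 33.

33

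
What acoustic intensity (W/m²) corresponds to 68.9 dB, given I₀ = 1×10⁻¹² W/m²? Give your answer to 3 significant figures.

7.76e-06 W/m²

L = 10·log₁₀(I/I₀) ⇒ I = I₀·10^(L/10) = 10⁻¹² × 10^6.89.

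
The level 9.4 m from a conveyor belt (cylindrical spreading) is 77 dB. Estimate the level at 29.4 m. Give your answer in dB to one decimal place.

72.0 dB

Line-source attenuation: ΔL = 10·log₁₀(r₂/r₁) = 10·log₁₀(29.4/9.4) = 4.952 dB.
L₂ = 77 − 10·log₁₀(29.4/9.4) = 77 − 4.952 = 72.05 dB.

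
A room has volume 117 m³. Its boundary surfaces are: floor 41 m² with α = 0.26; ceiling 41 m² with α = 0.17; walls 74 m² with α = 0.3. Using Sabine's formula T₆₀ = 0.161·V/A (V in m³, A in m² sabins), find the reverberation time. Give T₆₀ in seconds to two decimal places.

A = Σ Sᵢαᵢ = 41·0.26 + 41·0.17 + 74·0.3 = 39.83 m².
T₆₀ = 0.161·V/A = 0.161·117/39.83 = 0.473 s.

0.47 s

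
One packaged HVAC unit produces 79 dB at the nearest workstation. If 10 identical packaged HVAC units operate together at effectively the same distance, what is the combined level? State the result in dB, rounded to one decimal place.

89.0 dB

N identical incoherent sources raise the level by 10·log₁₀ N.
L_total = 79 + 10·log₁₀(10) = 79 + 10.000 = 89.00 dB.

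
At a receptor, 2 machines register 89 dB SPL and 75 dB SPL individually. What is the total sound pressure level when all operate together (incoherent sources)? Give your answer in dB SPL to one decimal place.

Incoherent sources combine by intensity addition: L_total = 10·log₁₀(Σ 10^(L_i/10)).
Σ 10^(L/10) = 10^(89/10) + 10^(75/10) = 8.260e+08.
L_total = 10·log₁₀(8.260e+08) = 89.17 dB SPL.

89.2 dB SPL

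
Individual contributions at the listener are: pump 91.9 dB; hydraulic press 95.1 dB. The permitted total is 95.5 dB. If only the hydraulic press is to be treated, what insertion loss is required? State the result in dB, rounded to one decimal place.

2.1 dB

Everything except the hydraulic press sums to 10^(91.9/10) = 1.549e+09 in linear terms, 91.90 dB.
To meet 95.5 dB overall, the treated hydraulic press may contribute at most 10^(95.5/10) − 1.549e+09 = 1.999e+09, i.e. 93.01 dB.
Required insertion loss = 95.1 − 93.01 = 2.09 dB.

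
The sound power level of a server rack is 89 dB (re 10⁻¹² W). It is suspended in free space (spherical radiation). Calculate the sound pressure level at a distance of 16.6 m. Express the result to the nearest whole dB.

The power spreads over a sphere of area 4π·r², so L_p = L_w − 10·log₁₀(4π·r²).
4π·r² = 3463 m², 10·log₁₀ of that is 35.394 dB.
L_p = 89 − 35.394 = 53.61 dB.

54 dB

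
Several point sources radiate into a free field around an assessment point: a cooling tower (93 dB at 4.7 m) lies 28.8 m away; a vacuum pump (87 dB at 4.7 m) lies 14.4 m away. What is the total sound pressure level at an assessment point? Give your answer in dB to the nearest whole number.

80 dB

Propagate each source to the receiver with L = L_ref − 20·log₁₀(r/r_ref), then add intensities.
cooling tower: 93 − 20·log₁₀(28.8/4.7) = 93 − 15.75 = 77.25 dB.
vacuum pump: 87 − 20·log₁₀(14.4/4.7) = 87 − 9.73 = 77.27 dB.
Σ 10^(L/10) = 1.065e+08 → L_total = 10·log₁₀(1.065e+08) = 80.27 dB.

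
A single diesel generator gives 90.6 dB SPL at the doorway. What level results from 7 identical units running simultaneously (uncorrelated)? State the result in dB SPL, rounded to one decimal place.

L_total = L₁ + 10·log₁₀ N for N identical incoherent sources.
L_total = 90.6 + 10·log₁₀(7) = 90.6 + 8.451 = 99.05 dB SPL.

99.1 dB SPL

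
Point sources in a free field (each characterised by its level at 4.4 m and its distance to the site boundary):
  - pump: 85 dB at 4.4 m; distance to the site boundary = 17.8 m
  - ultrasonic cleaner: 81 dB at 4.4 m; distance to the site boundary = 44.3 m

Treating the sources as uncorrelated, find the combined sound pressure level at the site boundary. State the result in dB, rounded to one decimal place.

73.1 dB

First find each source's level at the receiver (point-source: −20·log₁₀(r/r_ref)), then combine on an intensity basis.
pump: 85 − 20·log₁₀(17.8/4.4) = 85 − 12.14 = 72.86 dB.
ultrasonic cleaner: 81 − 20·log₁₀(44.3/4.4) = 81 − 20.06 = 60.94 dB.
Σ 10^(L/10) = 2.056e+07 → L_total = 10·log₁₀(2.056e+07) = 73.13 dB.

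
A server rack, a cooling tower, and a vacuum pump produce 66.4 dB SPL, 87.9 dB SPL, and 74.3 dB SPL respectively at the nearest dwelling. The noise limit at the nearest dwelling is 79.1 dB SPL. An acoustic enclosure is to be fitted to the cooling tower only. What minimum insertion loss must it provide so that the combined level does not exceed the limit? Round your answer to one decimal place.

10.9 dB

Everything except the cooling tower sums to 10^(66.4/10) + 10^(74.3/10) = 3.128e+07 in linear terms, 74.95 dB SPL.
To meet 79.1 dB SPL overall, the treated cooling tower may contribute at most 10^(79.1/10) − 3.128e+07 = 5.000e+07, i.e. 76.99 dB SPL.
Required insertion loss = 87.9 − 76.99 = 10.91 dB.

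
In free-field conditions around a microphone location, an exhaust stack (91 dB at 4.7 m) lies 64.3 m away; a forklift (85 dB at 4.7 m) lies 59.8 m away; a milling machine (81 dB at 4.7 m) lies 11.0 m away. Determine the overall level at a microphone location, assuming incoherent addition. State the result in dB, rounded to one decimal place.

Propagate each source to the receiver with L = L_ref − 20·log₁₀(r/r_ref), then add intensities.
exhaust stack: 91 − 20·log₁₀(64.3/4.7) = 91 − 22.72 = 68.28 dB.
forklift: 85 − 20·log₁₀(59.8/4.7) = 85 − 22.09 = 62.91 dB.
milling machine: 81 − 20·log₁₀(11.0/4.7) = 81 − 7.39 = 73.61 dB.
Σ 10^(L/10) = 3.166e+07 → L_total = 10·log₁₀(3.166e+07) = 75.01 dB.

75.0 dB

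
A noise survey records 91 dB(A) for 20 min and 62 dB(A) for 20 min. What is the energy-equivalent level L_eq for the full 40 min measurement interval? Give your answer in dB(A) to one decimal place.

88.0 dB(A)

Weight each interval's intensity by its duration and average over T = 40 min:
Σ tᵢ·10^(Lᵢ/10) = 20·10^(91/10) + 20·10^(62/10) = 2.521e+10.
L_eq = 10·log₁₀(2.521e+10/40) = 88.00 dB(A).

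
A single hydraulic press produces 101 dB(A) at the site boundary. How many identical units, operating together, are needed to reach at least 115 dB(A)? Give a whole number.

26

Need L₁ + 10·log₁₀ N ≥ 115, i.e. log₁₀ N ≥ 1.40.
N ≥ 10^(14.0/10) = 25.119, so N = 26.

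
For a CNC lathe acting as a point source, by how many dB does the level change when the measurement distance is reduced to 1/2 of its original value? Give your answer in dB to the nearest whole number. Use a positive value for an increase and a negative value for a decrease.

+6 dB

With spherical spreading the level changes by −20·log₁₀(r₂/r₁).
ΔL = −20·log₁₀(0.5) = +6.02 dB.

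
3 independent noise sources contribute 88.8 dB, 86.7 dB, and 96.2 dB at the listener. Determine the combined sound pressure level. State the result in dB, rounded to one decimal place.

97.3 dB

Incoherent sources combine by intensity addition: L_total = 10·log₁₀(Σ 10^(L_i/10)).
Σ 10^(L/10) = 10^(88.8/10) + 10^(86.7/10) + 10^(96.2/10) = 5.395e+09.
L_total = 10·log₁₀(5.395e+09) = 97.32 dB.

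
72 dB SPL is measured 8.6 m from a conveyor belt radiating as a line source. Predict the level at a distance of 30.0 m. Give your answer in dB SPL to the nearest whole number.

Cylindrical spreading from a line source gives a 10·log₁₀(r₂/r₁) drop.
L₂ = 72 − 10·log₁₀(30.0/8.6) = 72 − 5.426 = 66.57 dB SPL.

67 dB SPL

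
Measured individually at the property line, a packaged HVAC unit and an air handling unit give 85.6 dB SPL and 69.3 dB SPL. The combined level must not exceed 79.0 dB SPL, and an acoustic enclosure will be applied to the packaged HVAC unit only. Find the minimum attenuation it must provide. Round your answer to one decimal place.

The untreated sources together contribute 10^(69.3/10) = 8.511e+06, i.e. 69.30 dB SPL.
To meet 79.0 dB SPL overall, the treated packaged HVAC unit may contribute at most 10^(79.0/10) − 8.511e+06 = 7.092e+07, i.e. 78.51 dB SPL.
Required insertion loss = 85.6 − 78.51 = 7.09 dB.

7.1 dB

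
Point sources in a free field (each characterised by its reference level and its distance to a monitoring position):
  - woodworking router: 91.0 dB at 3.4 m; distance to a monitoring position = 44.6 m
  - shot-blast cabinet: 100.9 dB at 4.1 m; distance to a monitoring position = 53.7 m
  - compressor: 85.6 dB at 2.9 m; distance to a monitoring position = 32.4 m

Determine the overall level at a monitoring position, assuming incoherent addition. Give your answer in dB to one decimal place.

79.1 dB

Apply inverse-square spreading to bring every level to the receiver, then sum 10^(L/10).
woodworking router: 91.0 − 20·log₁₀(44.6/3.4) = 91.0 − 22.36 = 68.64 dB.
shot-blast cabinet: 100.9 − 20·log₁₀(53.7/4.1) = 100.9 − 22.34 = 78.56 dB.
compressor: 85.6 − 20·log₁₀(32.4/2.9) = 85.6 − 20.96 = 64.64 dB.
Σ 10^(L/10) = 8.194e+07 → L_total = 10·log₁₀(8.194e+07) = 79.14 dB.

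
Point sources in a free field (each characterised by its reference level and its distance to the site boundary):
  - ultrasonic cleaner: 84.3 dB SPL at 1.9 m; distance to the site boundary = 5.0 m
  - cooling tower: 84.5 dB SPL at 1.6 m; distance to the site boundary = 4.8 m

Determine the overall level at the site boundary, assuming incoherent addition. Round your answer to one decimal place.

78.5 dB SPL

Propagate each source to the receiver with L = L_ref − 20·log₁₀(r/r_ref), then add intensities.
ultrasonic cleaner: 84.3 − 20·log₁₀(5.0/1.9) = 84.3 − 8.40 = 75.90 dB SPL.
cooling tower: 84.5 − 20·log₁₀(4.8/1.6) = 84.5 − 9.54 = 74.96 dB SPL.
Σ 10^(L/10) = 7.018e+07 → L_total = 10·log₁₀(7.018e+07) = 78.46 dB SPL.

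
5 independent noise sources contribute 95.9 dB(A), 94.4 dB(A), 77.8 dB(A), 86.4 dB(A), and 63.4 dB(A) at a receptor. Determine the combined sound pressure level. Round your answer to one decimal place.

Incoherent sources combine by intensity addition: L_total = 10·log₁₀(Σ 10^(L_i/10)).
Σ 10^(L/10) = 10^(95.9/10) + 10^(94.4/10) + 10^(77.8/10) + 10^(86.4/10) + 10^(63.4/10) = 7.144e+09.
L_total = 10·log₁₀(7.144e+09) = 98.54 dB(A).

98.5 dB(A)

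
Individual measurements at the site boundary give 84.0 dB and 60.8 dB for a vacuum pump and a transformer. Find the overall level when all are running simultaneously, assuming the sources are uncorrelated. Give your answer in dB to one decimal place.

Incoherent sources combine by intensity addition: L_total = 10·log₁₀(Σ 10^(L_i/10)).
Σ 10^(L/10) = 10^(84.0/10) + 10^(60.8/10) = 2.524e+08.
L_total = 10·log₁₀(2.524e+08) = 84.02 dB.

84.0 dB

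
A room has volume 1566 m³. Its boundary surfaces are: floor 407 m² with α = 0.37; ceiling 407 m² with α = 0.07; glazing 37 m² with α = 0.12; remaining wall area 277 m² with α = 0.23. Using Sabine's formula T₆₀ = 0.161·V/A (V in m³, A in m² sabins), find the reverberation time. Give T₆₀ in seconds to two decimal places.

1.02 s

Summing Sᵢαᵢ: 407·0.37 + 407·0.07 + 37·0.12 + 277·0.23 = 247.23 m².
T₆₀ = 0.161·V/A = 0.161·1566/247.23 = 1.020 s.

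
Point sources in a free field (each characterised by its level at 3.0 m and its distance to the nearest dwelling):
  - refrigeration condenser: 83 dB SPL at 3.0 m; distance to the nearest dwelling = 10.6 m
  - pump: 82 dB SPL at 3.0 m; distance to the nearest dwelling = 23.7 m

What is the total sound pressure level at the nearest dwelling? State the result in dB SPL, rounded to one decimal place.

Propagate each source to the receiver with L = L_ref − 20·log₁₀(r/r_ref), then add intensities.
refrigeration condenser: 83 − 20·log₁₀(10.6/3.0) = 83 − 10.96 = 72.04 dB SPL.
pump: 82 − 20·log₁₀(23.7/3.0) = 82 − 17.95 = 64.05 dB SPL.
Σ 10^(L/10) = 1.852e+07 → L_total = 10·log₁₀(1.852e+07) = 72.68 dB SPL.

72.7 dB SPL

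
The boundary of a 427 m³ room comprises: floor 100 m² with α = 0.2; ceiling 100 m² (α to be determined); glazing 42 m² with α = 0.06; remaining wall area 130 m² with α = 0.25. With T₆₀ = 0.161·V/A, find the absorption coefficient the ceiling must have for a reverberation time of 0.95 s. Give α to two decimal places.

0.17

From T₆₀ = 0.161·V/A, the target T₆₀ = 0.95 s needs A = 0.161·427/0.95 = 72.37 m².
Absorption from the other surfaces = 100·0.2 + 42·0.06 + 130·0.25 = 55.02 m², so the ceiling must supply 17.35 m² over 100 m².
α = 17.35/100 = 0.173.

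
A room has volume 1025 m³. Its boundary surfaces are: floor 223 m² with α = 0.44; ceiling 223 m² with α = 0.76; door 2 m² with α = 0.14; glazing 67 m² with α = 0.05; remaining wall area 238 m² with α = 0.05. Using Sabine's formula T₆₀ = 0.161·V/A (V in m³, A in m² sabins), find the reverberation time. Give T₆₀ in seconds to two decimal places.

0.58 s

Total absorption A = 223·0.44 + 223·0.76 + 2·0.14 + 67·0.05 + 238·0.05 = 283.13 m² sabins.
T₆₀ = 0.161 × 1025 / 283.13 = 0.583 s.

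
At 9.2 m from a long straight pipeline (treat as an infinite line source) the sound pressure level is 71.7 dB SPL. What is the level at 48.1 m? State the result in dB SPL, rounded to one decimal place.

Line-source attenuation: ΔL = 10·log₁₀(r₂/r₁) = 10·log₁₀(48.1/9.2) = 7.184 dB.
L₂ = 71.7 − 10·log₁₀(48.1/9.2) = 71.7 − 7.184 = 64.52 dB SPL.

64.5 dB SPL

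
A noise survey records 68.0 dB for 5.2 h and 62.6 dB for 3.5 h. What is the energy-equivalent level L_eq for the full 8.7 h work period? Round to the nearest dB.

L_eq = 10·log₁₀[(1/T)·Σ tᵢ·10^(Lᵢ/10)] with T = 8.7 h.
Σ tᵢ·10^(Lᵢ/10) = 5.2·10^(68.0/10) + 3.5·10^(62.6/10) = 3.918e+07.
L_eq = 10·log₁₀(3.918e+07/8.7) = 66.54 dB.

67 dB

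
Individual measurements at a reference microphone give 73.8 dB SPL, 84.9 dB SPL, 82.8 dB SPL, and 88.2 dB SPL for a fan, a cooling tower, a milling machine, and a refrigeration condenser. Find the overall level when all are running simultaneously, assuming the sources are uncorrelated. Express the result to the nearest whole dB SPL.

For uncorrelated sources the intensities add, so convert each level to linear form, sum, and take 10·log₁₀ of the total.
Σ 10^(L/10) = 10^(73.8/10) + 10^(84.9/10) + 10^(82.8/10) + 10^(88.2/10) = 1.184e+09.
L_total = 10·log₁₀(1.184e+09) = 90.73 dB SPL.

91 dB SPL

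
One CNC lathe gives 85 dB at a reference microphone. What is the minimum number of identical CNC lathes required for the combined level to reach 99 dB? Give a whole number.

The shortfall is 99 − 85 = 14.0 dB, and N units add 10·log₁₀ N, so need 10·log₁₀ N ≥ 14.0.
N ≥ 10^(14.0/10) = 25.119, so N = 26.

26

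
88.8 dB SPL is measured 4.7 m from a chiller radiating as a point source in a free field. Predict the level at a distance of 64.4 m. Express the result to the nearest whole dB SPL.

66 dB SPL

For a point source, L₂ = L₁ − 20·log₁₀(r₂/r₁).
L₂ = 88.8 − 20·log₁₀(64.4/4.7) = 88.8 − 22.736 = 66.06 dB SPL.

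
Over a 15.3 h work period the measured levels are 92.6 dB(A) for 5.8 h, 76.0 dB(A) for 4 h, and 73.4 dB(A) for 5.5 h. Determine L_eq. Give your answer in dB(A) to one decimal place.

The energy average is taken in the linear domain: L_eq = 10·log₁₀[(Σ tᵢ·10^(Lᵢ/10))/T], T = 15.3 h.
Σ tᵢ·10^(Lᵢ/10) = 5.8·10^(92.6/10) + 4·10^(76.0/10) + 5.5·10^(73.4/10) = 1.083e+10.
L_eq = 10·log₁₀(1.083e+10/15.3) = 88.50 dB(A).

88.5 dB(A)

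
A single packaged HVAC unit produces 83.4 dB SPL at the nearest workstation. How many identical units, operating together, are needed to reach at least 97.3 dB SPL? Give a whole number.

Need L₁ + 10·log₁₀ N ≥ 97.3, i.e. log₁₀ N ≥ 1.39.
N ≥ 10^(13.9/10) = 24.547, so N = 25.

25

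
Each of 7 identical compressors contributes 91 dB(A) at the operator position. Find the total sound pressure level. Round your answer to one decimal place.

N identical incoherent sources raise the level by 10·log₁₀ N.
L_total = 91 + 10·log₁₀(7) = 91 + 8.451 = 99.45 dB(A).

99.5 dB(A)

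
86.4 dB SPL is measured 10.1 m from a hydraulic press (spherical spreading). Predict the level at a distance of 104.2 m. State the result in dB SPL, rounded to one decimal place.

For a point source, L₂ = L₁ − 20·log₁₀(r₂/r₁).
L₂ = 86.4 − 20·log₁₀(104.2/10.1) = 86.4 − 20.271 = 66.13 dB SPL.

66.1 dB SPL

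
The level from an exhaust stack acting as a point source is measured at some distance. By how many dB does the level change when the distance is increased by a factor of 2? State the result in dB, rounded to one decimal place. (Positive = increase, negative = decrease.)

-6.0 dB

With spherical spreading the level changes by −20·log₁₀(r₂/r₁).
ΔL = −20·log₁₀(2) = -6.02 dB.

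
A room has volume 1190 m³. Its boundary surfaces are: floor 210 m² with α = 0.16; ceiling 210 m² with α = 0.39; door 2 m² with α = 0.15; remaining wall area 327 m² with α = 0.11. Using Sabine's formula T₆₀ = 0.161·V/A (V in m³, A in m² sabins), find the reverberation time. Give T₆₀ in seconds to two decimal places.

A = Σ Sᵢαᵢ = 210·0.16 + 210·0.39 + 2·0.15 + 327·0.11 = 151.77 m².
T₆₀ = 0.161·V/A = 0.161·1190/151.77 = 1.262 s.

1.26 s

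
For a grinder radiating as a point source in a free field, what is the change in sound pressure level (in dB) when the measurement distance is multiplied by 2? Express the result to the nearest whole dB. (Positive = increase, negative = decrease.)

-6 dB

A point source loses 6 dB per doubling of distance; generally ΔL = −20·log₁₀(r₂/r₁).
ΔL = −20·log₁₀(2) = -6.02 dB.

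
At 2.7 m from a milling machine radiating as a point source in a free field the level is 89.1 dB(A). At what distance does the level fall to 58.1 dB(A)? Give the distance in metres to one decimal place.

Point-source spreading drops the level by 20·log₁₀(r₂/r₁); inverting, r₂/r₁ = 10^(ΔL/20).
r₂ = 2.7·10^((89.1−58.1)/20) = 2.7·10^(31.0/20) = 95.80 m.

95.8 m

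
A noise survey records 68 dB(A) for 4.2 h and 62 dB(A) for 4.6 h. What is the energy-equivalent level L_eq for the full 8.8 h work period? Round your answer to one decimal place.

The energy average is taken in the linear domain: L_eq = 10·log₁₀[(Σ tᵢ·10^(Lᵢ/10))/T], T = 8.8 h.
Σ tᵢ·10^(Lᵢ/10) = 4.2·10^(68/10) + 4.6·10^(62/10) = 3.379e+07.
L_eq = 10·log₁₀(3.379e+07/8.8) = 65.84 dB(A).

65.8 dB(A)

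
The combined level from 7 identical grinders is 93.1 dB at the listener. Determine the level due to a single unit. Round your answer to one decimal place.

7 equal contributions raise the level by 10·log₁₀ 7 = 8.451 dB, so each unit alone gives 93.1 − 8.451.

84.6 dB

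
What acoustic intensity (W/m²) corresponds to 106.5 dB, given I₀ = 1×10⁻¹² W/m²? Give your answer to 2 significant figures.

I/I₀ = 10^(106.5/10) = 4.467e+10, so I = 4.467e+10 × 10⁻¹² W/m².

0.045 W/m²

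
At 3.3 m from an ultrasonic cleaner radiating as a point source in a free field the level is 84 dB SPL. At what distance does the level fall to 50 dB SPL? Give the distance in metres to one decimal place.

165.4 m

Point-source spreading drops the level by 20·log₁₀(r₂/r₁); inverting, r₂/r₁ = 10^(ΔL/20).
r₂ = 3.3·10^((84−50)/20) = 3.3·10^(34.0/20) = 165.39 m.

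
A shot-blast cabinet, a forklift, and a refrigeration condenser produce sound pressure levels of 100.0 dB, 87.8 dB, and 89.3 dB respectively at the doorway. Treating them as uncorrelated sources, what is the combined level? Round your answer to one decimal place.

For uncorrelated sources the intensities add, so convert each level to linear form, sum, and take 10·log₁₀ of the total.
Σ 10^(L/10) = 10^(100.0/10) + 10^(87.8/10) + 10^(89.3/10) = 1.145e+10.
L_total = 10·log₁₀(1.145e+10) = 100.59 dB.

100.6 dB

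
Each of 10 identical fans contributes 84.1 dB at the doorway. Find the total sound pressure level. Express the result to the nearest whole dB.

L_total = L₁ + 10·log₁₀ N for N identical incoherent sources.
L_total = 84.1 + 10·log₁₀(10) = 84.1 + 10.000 = 94.10 dB.

94 dB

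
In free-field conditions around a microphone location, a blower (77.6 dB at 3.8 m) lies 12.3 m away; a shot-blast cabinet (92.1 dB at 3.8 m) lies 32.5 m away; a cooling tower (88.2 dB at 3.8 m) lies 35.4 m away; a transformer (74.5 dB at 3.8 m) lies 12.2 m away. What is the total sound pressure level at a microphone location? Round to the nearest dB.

76 dB

Propagate each source to the receiver with L = L_ref − 20·log₁₀(r/r_ref), then add intensities.
blower: 77.6 − 20·log₁₀(12.3/3.8) = 77.6 − 10.20 = 67.40 dB.
shot-blast cabinet: 92.1 − 20·log₁₀(32.5/3.8) = 92.1 − 18.64 = 73.46 dB.
cooling tower: 88.2 − 20·log₁₀(35.4/3.8) = 88.2 − 19.38 = 68.82 dB.
transformer: 74.5 − 20·log₁₀(12.2/3.8) = 74.5 − 10.13 = 64.37 dB.
Σ 10^(L/10) = 3.801e+07 → L_total = 10·log₁₀(3.801e+07) = 75.80 dB.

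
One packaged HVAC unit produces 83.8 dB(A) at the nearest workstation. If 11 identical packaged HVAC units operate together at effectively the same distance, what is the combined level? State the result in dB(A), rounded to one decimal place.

N identical incoherent sources raise the level by 10·log₁₀ N.
L_total = 83.8 + 10·log₁₀(11) = 83.8 + 10.414 = 94.21 dB(A).

94.2 dB(A)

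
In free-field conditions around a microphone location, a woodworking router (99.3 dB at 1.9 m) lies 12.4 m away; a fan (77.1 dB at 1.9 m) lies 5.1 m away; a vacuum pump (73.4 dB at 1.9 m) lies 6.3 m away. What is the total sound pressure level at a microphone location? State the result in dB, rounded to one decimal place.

Propagate each source to the receiver with L = L_ref − 20·log₁₀(r/r_ref), then add intensities.
woodworking router: 99.3 − 20·log₁₀(12.4/1.9) = 99.3 − 16.29 = 83.01 dB.
fan: 77.1 − 20·log₁₀(5.1/1.9) = 77.1 − 8.58 = 68.52 dB.
vacuum pump: 73.4 − 20·log₁₀(6.3/1.9) = 73.4 − 10.41 = 62.99 dB.
Σ 10^(L/10) = 2.089e+08 → L_total = 10·log₁₀(2.089e+08) = 83.20 dB.

83.2 dB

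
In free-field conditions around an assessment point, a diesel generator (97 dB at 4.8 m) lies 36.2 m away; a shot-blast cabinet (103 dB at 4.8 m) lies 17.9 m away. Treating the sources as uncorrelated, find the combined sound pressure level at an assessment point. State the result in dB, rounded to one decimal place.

91.8 dB

First find each source's level at the receiver (point-source: −20·log₁₀(r/r_ref)), then combine on an intensity basis.
diesel generator: 97 − 20·log₁₀(36.2/4.8) = 97 − 17.55 = 79.45 dB.
shot-blast cabinet: 103 − 20·log₁₀(17.9/4.8) = 103 − 11.43 = 91.57 dB.
Σ 10^(L/10) = 1.523e+09 → L_total = 10·log₁₀(1.523e+09) = 91.83 dB.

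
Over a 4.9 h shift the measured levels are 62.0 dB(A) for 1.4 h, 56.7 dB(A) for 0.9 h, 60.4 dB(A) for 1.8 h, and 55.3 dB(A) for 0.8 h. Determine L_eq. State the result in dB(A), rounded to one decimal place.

60.0 dB(A)

The energy average is taken in the linear domain: L_eq = 10·log₁₀[(Σ tᵢ·10^(Lᵢ/10))/T], T = 4.9 h.
Σ tᵢ·10^(Lᵢ/10) = 1.4·10^(62.0/10) + 0.9·10^(56.7/10) + 1.8·10^(60.4/10) + 0.8·10^(55.3/10) = 4.885e+06.
L_eq = 10·log₁₀(4.885e+06/4.9) = 59.99 dB(A).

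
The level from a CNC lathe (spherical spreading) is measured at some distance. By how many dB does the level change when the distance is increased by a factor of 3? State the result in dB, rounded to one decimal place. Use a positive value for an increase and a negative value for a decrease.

With spherical spreading the level changes by −20·log₁₀(r₂/r₁).
ΔL = −20·log₁₀(3) = -9.54 dB.

-9.5 dB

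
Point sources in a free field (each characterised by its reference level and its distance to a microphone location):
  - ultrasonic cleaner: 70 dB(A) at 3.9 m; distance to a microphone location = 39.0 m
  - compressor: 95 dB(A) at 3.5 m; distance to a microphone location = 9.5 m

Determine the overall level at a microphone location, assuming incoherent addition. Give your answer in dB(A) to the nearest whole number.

86 dB(A)

Apply inverse-square spreading to bring every level to the receiver, then sum 10^(L/10).
ultrasonic cleaner: 70 − 20·log₁₀(39.0/3.9) = 70 − 20.00 = 50.00 dB(A).
compressor: 95 − 20·log₁₀(9.5/3.5) = 95 − 8.67 = 86.33 dB(A).
Σ 10^(L/10) = 4.293e+08 → L_total = 10·log₁₀(4.293e+08) = 86.33 dB(A).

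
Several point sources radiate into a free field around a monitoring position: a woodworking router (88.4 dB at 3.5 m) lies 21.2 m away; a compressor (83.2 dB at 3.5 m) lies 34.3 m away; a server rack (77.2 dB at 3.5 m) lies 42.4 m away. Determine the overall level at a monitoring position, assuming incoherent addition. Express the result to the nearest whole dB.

Apply inverse-square spreading to bring every level to the receiver, then sum 10^(L/10).
woodworking router: 88.4 − 20·log₁₀(21.2/3.5) = 88.4 − 15.65 = 72.75 dB.
compressor: 83.2 − 20·log₁₀(34.3/3.5) = 83.2 − 19.82 = 63.38 dB.
server rack: 77.2 − 20·log₁₀(42.4/3.5) = 77.2 − 21.67 = 55.53 dB.
Σ 10^(L/10) = 2.139e+07 → L_total = 10·log₁₀(2.139e+07) = 73.30 dB.

73 dB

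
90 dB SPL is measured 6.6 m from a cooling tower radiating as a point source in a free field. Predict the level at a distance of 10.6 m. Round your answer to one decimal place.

Point-source attenuation: ΔL = 20·log₁₀(r₂/r₁) = 20·log₁₀(10.6/6.6) = 4.115 dB.
L₂ = 90 − 20·log₁₀(10.6/6.6) = 90 − 4.115 = 85.88 dB SPL.

85.9 dB SPL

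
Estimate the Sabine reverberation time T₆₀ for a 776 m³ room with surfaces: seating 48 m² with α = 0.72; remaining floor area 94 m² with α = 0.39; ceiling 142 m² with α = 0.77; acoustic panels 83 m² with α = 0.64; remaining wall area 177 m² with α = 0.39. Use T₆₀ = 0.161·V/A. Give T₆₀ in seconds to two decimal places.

0.41 s

A = Σ Sᵢαᵢ = 48·0.72 + 94·0.39 + 142·0.77 + 83·0.64 + 177·0.39 = 302.71 m².
T₆₀ = 0.161 × 776 / 302.71 = 0.413 s.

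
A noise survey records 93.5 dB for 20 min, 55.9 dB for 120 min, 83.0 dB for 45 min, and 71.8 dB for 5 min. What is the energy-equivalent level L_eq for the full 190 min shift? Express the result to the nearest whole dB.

85 dB

L_eq = 10·log₁₀[(1/T)·Σ tᵢ·10^(Lᵢ/10)] with T = 190 min.
Σ tᵢ·10^(Lᵢ/10) = 20·10^(93.5/10) + 120·10^(55.9/10) + 45·10^(83.0/10) + 5·10^(71.8/10) = 5.388e+10.
L_eq = 10·log₁₀(5.388e+10/190) = 84.53 dB.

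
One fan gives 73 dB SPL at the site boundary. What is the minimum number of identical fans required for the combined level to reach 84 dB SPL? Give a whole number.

13

N identical sources give L₁ + 10·log₁₀ N, so require 10·log₁₀ N ≥ 84 − 73 = 11.0 dB.
N ≥ 10^(11.0/10) = 12.589, so N = 13.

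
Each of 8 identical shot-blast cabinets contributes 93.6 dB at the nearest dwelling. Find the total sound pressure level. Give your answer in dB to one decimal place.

102.6 dB

With 8 equal, uncorrelated contributions the intensity is 8× that of one unit, giving a rise of 10·log₁₀ 8.
L_total = 93.6 + 10·log₁₀(8) = 93.6 + 9.031 = 102.63 dB.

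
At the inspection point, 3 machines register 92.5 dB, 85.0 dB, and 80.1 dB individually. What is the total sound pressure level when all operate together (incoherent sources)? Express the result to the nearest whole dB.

For uncorrelated sources the intensities add, so convert each level to linear form, sum, and take 10·log₁₀ of the total.
Σ 10^(L/10) = 10^(92.5/10) + 10^(85.0/10) + 10^(80.1/10) = 2.197e+09.
L_total = 10·log₁₀(2.197e+09) = 93.42 dB.

93 dB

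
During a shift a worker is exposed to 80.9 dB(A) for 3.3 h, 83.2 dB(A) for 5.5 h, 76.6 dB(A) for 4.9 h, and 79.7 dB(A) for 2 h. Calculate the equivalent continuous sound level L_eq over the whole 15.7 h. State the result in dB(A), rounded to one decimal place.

81.0 dB(A)

The energy average is taken in the linear domain: L_eq = 10·log₁₀[(Σ tᵢ·10^(Lᵢ/10))/T], T = 15.7 h.
Σ tᵢ·10^(Lᵢ/10) = 3.3·10^(80.9/10) + 5.5·10^(83.2/10) + 4.9·10^(76.6/10) + 2·10^(79.7/10) = 1.966e+09.
L_eq = 10·log₁₀(1.966e+09/15.7) = 80.98 dB(A).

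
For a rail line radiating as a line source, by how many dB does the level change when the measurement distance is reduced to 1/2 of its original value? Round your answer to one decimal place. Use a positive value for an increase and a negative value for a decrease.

Line-source spreading: ΔL = −10·log₁₀(r₂/r₁).
ΔL = −10·log₁₀(0.5) = +3.01 dB.

+3.0 dB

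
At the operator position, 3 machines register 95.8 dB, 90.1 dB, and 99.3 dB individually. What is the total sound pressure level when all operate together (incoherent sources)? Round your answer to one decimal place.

101.3 dB

For uncorrelated sources the intensities add, so convert each level to linear form, sum, and take 10·log₁₀ of the total.
Σ 10^(L/10) = 10^(95.8/10) + 10^(90.1/10) + 10^(99.3/10) = 1.334e+10.
L_total = 10·log₁₀(1.334e+10) = 101.25 dB.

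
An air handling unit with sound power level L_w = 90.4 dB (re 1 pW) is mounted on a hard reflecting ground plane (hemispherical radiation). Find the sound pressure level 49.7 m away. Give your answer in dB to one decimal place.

Free-field hemispherical radiation: L_p = L_w − 10·log₁₀(2π·r²), r = 49.7 m.
2π·r² = 1.552e+04 m², 10·log₁₀ of that is 41.909 dB.
L_p = 90.4 − 41.909 = 48.49 dB.

48.5 dB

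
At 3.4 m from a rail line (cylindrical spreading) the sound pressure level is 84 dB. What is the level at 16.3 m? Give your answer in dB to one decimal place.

77.2 dB

Line-source attenuation: ΔL = 10·log₁₀(r₂/r₁) = 10·log₁₀(16.3/3.4) = 6.807 dB.
L₂ = 84 − 10·log₁₀(16.3/3.4) = 84 − 6.807 = 77.19 dB.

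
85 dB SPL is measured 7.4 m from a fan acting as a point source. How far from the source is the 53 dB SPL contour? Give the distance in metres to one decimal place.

294.6 m

Point-source spreading drops the level by 20·log₁₀(r₂/r₁); inverting, r₂/r₁ = 10^(ΔL/20).
r₂ = 7.4·10^((85−53)/20) = 7.4·10^(32.0/20) = 294.60 m.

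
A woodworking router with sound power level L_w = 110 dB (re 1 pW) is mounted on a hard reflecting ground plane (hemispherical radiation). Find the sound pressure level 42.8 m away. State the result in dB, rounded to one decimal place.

L_p = L_w − 10·log₁₀(2π·r²) with r = 42.8 m.
2π·r² = 1.151e+04 m², 10·log₁₀ of that is 40.611 dB.
L_p = 110 − 40.611 = 69.39 dB.

69.4 dB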